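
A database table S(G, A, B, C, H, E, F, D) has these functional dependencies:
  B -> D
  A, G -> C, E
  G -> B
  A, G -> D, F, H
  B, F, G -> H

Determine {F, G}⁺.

{B, D, F, G, H}

Start with {F, G}.
G -> B applies; add {B} → now {B, F, G}.
B, F, G -> H applies; add {H} → now {B, F, G, H}.
B -> D applies; add {D} → now {B, D, F, G, H}.
No further FD applies.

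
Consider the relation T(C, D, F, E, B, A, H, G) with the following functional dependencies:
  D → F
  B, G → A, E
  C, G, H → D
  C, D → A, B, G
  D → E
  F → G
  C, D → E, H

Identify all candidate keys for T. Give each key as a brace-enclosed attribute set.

{C, D}, {C, F, H}, {C, G, H}

No FD produces {C}, so it must be in every candidate key.
{C, D}⁺ = {A, B, C, D, E, F, G, H}, which is every attribute, so {C, D} is a candidate key.
{C, F, H}⁺ = {A, B, C, D, E, F, G, H}, which is every attribute, so {C, F, H} is a candidate key.
{C, G, H}⁺ = {A, B, C, D, E, F, G, H}, which is every attribute, so {C, G, H} is a candidate key.
These are minimal and exhaustive — every other superkey contains one of them.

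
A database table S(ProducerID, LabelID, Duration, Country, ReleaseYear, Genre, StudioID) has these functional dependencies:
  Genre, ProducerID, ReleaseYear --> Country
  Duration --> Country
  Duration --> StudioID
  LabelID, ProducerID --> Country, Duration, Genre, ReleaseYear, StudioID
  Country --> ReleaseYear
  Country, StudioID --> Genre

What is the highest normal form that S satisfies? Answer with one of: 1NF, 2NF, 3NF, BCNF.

2NF

Candidate key: {LabelID, ProducerID}. Prime attributes: {LabelID, ProducerID}.
Genre, ProducerID, ReleaseYear --> Country: {Genre, ProducerID, ReleaseYear}⁺ = {Country, Genre, ProducerID, ReleaseYear}, which is not all of the attributes, so the left side is not a superkey — BCNF is violated.
Genre, ProducerID, ReleaseYear --> Country determines the non-prime attribute {Country} from a non-superkey — 3NF is violated.
Checking every proper subset of each key, none determines a non-prime attribute — 2NF is satisfied.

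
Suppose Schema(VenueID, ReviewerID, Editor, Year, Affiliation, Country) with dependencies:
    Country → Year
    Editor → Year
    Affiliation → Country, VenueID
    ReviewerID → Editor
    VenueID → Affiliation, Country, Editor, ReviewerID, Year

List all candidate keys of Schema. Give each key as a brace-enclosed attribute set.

{Affiliation}, {VenueID}

{Affiliation}⁺ = {Affiliation, Country, Editor, ReviewerID, VenueID, Year}, which is every attribute, so {Affiliation} is a candidate key.
{VenueID}⁺ = {Affiliation, Country, Editor, ReviewerID, VenueID, Year}, which is every attribute, so {VenueID} is a candidate key.
No proper subset of any of these is a key, and no other minimal superkey exists.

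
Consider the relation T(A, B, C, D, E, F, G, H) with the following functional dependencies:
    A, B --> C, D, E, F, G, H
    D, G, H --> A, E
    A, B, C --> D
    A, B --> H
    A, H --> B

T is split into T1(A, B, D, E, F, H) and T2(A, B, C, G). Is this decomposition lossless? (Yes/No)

Yes

Common attributes: {A, B}; their closure is {A, B, C, D, E, F, G, H}.
Since T1 ⊆ {A, B, C, D, E, F, G, H}, the intersection is a superkey of T1; the decomposition is lossless.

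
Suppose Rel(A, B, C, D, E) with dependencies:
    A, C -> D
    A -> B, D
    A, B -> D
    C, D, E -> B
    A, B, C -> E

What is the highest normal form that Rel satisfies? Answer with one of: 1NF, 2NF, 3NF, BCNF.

1NF

Candidate key: {A, C}. Prime attributes: {A, C}.
For A -> B, D we have {A}⁺ = {A, B, D}; {A} is not a superkey, so BCNF fails.
Because {B, D} are non-prime and the left side of A -> B, D is not a superkey, the relation is not in 3NF.
{A} is a proper subset of the key {A, C}, and {A}⁺ contains the non-prime attributes {B, D} — a partial dependency, so 2NF is violated.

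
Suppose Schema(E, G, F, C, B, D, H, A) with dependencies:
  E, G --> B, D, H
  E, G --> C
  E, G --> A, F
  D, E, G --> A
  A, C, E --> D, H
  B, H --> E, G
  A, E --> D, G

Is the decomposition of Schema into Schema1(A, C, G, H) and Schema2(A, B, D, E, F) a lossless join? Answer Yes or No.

No

The shared attributes are {A} and {A}⁺ = {A}.
Neither Schema1 nor Schema2 is contained in that closure, so the decomposition is lossy.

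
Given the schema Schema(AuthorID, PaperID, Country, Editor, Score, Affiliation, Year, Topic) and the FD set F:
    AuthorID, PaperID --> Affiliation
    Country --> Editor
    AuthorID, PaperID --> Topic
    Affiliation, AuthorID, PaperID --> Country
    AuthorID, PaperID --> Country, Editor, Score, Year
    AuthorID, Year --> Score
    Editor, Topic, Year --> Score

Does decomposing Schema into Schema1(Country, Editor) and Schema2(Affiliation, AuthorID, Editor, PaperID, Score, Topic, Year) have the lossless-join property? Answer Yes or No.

Schema1 ∩ Schema2 = {Editor}; its closure under F is {Editor}.
The closure covers neither Schema1 nor Schema2 entirely; the join is not lossless.

No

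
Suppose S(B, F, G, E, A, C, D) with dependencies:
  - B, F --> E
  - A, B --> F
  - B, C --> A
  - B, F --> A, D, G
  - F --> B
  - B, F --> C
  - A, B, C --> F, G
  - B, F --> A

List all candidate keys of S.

{A, B}, {B, C}, {F}

{F}⁺ = {A, B, C, D, E, F, G} — all of the relation — so {F} is a candidate key.
{A, B}⁺ = {A, B, C, D, E, F, G} — all of the relation — so {A, B} is a candidate key.
{B, C}⁺ = {A, B, C, D, E, F, G} — all of the relation — so {B, C} is a candidate key.
Any other superkey properly contains one of these, so there are no further candidate keys.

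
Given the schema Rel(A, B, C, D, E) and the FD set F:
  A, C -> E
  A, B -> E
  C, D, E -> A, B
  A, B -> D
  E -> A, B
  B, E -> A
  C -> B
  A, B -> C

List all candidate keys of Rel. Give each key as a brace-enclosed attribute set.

{E} is a candidate key since {E}⁺ = {A, B, C, D, E} covers every attribute.
{A, B} is a candidate key since {A, B}⁺ = {A, B, C, D, E} covers every attribute.
{A, C} is a candidate key since {A, C}⁺ = {A, B, C, D, E} covers every attribute.
These are minimal and exhaustive — every other superkey contains one of them.

{A, B}, {A, C}, {E}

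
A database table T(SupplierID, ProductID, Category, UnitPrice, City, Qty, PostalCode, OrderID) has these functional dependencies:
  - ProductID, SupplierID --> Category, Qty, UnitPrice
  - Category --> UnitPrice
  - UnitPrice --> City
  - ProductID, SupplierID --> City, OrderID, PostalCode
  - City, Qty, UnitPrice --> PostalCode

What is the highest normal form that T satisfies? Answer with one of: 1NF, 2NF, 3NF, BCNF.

Candidate key: {ProductID, SupplierID}. Prime attributes: {ProductID, SupplierID}.
For Category --> UnitPrice we have {Category}⁺ = {Category, City, UnitPrice}; {Category} is not a superkey, so BCNF fails.
Because {UnitPrice} is non-prime and the left side of Category --> UnitPrice is not a superkey, the relation is not in 3NF.
No non-prime attribute depends on a proper subset of any candidate key, so 2NF holds.

2NF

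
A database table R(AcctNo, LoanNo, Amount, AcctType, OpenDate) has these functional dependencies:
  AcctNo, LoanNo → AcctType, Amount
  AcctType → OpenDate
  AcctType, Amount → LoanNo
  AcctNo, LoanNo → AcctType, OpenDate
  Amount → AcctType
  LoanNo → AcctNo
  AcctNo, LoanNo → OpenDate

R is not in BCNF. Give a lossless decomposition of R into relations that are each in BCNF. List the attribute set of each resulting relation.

Candidate keys of the original relation: {Amount}, {LoanNo}.
Within {AcctNo, AcctType, Amount, LoanNo, OpenDate}: {AcctType}⁺ ∩ {AcctNo, AcctType, Amount, LoanNo, OpenDate} = {AcctType, OpenDate}, not the whole set, so AcctType → OpenDate violates BCNF; decompose into {AcctType, OpenDate} and {AcctNo, AcctType, Amount, LoanNo}.
{AcctType, OpenDate} has no BCNF violation.
{AcctNo, AcctType, Amount, LoanNo} has no BCNF violation.

{AcctNo, AcctType, Amount, LoanNo}; {AcctType, OpenDate}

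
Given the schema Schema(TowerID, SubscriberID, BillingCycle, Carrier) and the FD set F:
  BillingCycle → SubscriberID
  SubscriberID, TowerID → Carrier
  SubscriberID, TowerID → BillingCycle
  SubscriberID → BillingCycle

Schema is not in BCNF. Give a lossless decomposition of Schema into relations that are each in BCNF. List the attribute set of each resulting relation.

{BillingCycle, Carrier, TowerID}; {BillingCycle, SubscriberID}

Candidate keys of the original relation: {BillingCycle, TowerID}, {SubscriberID, TowerID}.
In {BillingCycle, Carrier, SubscriberID, TowerID}, {BillingCycle} is not a superkey ({BillingCycle}⁺ restricted to this set is {BillingCycle, SubscriberID}), so split on BillingCycle → SubscriberID into {BillingCycle, SubscriberID} and {BillingCycle, Carrier, TowerID}.
{BillingCycle, SubscriberID}: every determinant is a superkey — BCNF.
{BillingCycle, Carrier, TowerID}: every determinant is a superkey — BCNF.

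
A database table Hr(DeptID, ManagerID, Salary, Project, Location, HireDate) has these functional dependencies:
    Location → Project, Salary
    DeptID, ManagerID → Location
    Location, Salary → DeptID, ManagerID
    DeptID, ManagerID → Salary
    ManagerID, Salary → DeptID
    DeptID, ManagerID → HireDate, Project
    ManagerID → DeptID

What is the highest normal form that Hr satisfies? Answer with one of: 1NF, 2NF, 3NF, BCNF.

Candidate keys: {Location}, {ManagerID}. Prime attributes: {Location, ManagerID}.
The left-hand side of every FD is a superkey, so BCNF is satisfied.

BCNF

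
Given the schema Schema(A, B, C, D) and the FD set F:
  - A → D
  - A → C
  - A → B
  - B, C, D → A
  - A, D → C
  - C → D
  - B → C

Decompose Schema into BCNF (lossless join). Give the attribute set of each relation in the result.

{A, B, C}; {C, D}

Candidate keys of the original relation: {A}, {B}.
{A, B, C, D}: {C} determines {C, D} here but is not a superkey — split on C → D, giving {C, D} and {A, B, C}.
{C, D}: every determinant is a superkey — BCNF.
{A, B, C}: every determinant is a superkey — BCNF.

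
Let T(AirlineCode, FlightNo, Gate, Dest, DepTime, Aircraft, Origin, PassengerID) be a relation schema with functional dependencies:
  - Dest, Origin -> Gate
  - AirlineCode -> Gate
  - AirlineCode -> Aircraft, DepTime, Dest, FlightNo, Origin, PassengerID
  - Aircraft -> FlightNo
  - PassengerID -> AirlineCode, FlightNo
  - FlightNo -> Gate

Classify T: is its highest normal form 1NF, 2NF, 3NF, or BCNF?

Candidate keys: {AirlineCode}, {PassengerID}. Prime attributes: {AirlineCode, PassengerID}.
Dest, Origin -> Gate breaks BCNF: {Dest, Origin}⁺ = {Dest, Gate, Origin}, so {Dest, Origin} is not a superkey.
Dest, Origin -> Gate determines the non-prime attribute {Gate} from a non-superkey — 3NF is violated.
Every candidate key is a single attribute, so no partial dependency is possible; 2NF holds.

2NF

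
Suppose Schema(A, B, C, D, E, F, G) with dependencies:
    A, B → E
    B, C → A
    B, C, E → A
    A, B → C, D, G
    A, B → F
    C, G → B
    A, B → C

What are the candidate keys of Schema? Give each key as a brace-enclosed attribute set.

{A, B}⁺ = {A, B, C, D, E, F, G} — all of the relation — so {A, B} is a candidate key.
{B, C}⁺ = {A, B, C, D, E, F, G} — all of the relation — so {B, C} is a candidate key.
{C, G}⁺ = {A, B, C, D, E, F, G} — all of the relation — so {C, G} is a candidate key.
No proper subset of any of these is a key, and no other minimal superkey exists.

{A, B}, {B, C}, {C, G}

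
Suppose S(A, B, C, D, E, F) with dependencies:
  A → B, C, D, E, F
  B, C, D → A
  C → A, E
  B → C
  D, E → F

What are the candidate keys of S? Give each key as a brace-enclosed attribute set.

{A}⁺ = {A, B, C, D, E, F} — all of the relation — so {A} is a candidate key.
{B}⁺ = {A, B, C, D, E, F} — all of the relation — so {B} is a candidate key.
{C}⁺ = {A, B, C, D, E, F} — all of the relation — so {C} is a candidate key.
These are minimal and exhaustive — every other superkey contains one of them.

{A}, {B}, {C}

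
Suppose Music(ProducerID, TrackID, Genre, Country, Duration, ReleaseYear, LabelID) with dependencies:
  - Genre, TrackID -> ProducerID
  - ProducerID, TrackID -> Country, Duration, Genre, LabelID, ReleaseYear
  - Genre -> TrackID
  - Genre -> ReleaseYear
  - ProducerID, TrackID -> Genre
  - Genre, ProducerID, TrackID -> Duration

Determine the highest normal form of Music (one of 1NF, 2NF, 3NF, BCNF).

BCNF

Candidate keys: {Genre}, {ProducerID, TrackID}. Prime attributes: {Genre, ProducerID, TrackID}.
Every FD has a superkey on the left, so the relation is in BCNF.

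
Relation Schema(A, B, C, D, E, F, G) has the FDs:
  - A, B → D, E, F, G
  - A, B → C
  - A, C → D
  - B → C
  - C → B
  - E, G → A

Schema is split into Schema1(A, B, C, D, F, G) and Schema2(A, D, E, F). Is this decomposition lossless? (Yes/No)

No

Common attributes: {A, D, F}; their closure is {A, D, F}.
Schema1 ⊄ {A, D, F} and Schema2 ⊄ {A, D, F}, so the split is lossy.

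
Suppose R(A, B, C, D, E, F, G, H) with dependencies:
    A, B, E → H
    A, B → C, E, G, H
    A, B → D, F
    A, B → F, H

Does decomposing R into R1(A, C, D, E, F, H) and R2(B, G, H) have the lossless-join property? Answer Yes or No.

No

R1 ∩ R2 = {H}; its closure under F is {H}.
Neither R1 nor R2 is contained in that closure, so the decomposition is lossy.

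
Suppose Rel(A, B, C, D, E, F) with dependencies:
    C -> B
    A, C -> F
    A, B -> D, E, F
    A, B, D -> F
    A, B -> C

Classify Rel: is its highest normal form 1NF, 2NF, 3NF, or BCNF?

3NF

Candidate keys: {A, B}, {A, C}. Prime attributes: {A, B, C}.
C -> B breaks BCNF: {C}⁺ = {B, C}, so {C} is not a superkey.
Since {B} ⊆ prime attributes and every other non-superkey FD also has a prime right side, the schema is in 3NF.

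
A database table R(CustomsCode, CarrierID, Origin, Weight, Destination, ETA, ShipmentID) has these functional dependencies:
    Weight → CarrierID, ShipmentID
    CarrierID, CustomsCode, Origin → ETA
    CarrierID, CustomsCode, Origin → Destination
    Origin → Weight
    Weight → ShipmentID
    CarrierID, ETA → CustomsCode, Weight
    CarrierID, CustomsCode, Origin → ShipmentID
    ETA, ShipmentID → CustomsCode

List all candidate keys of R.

{CustomsCode, Origin}, {ETA, Origin}

Attributes never on any right-hand side: {Origin} — every candidate key must contain it.
{CustomsCode, Origin}⁺ = {CarrierID, CustomsCode, Destination, ETA, Origin, ShipmentID, Weight} — all of the relation — so {CustomsCode, Origin} is a candidate key.
{ETA, Origin}⁺ = {CarrierID, CustomsCode, Destination, ETA, Origin, ShipmentID, Weight} — all of the relation — so {ETA, Origin} is a candidate key.
Any other superkey properly contains one of these, so there are no further candidate keys.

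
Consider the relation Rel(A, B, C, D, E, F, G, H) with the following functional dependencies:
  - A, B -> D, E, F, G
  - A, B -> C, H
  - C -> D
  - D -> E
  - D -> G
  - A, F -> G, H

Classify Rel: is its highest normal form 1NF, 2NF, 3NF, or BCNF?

Candidate key: {A, B}. Prime attributes: {A, B}.
For C -> D we have {C}⁺ = {C, D, E, G}; {C} is not a superkey, so BCNF fails.
C -> D determines the non-prime attribute {D} from a non-superkey — 3NF is violated.
Checking every proper subset of each key, none determines a non-prime attribute — 2NF is satisfied.

2NF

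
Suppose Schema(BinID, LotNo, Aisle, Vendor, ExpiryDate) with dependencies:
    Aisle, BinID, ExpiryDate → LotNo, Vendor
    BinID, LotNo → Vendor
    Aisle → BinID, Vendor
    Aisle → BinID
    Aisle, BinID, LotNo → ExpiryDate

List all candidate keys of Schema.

{Aisle} never appears on the right of any FD, so every key must include it.
{Aisle, ExpiryDate}⁺ = {Aisle, BinID, ExpiryDate, LotNo, Vendor} — all of the relation — so {Aisle, ExpiryDate} is a candidate key.
{Aisle, LotNo}⁺ = {Aisle, BinID, ExpiryDate, LotNo, Vendor} — all of the relation — so {Aisle, LotNo} is a candidate key.
Any other superkey properly contains one of these, so there are no further candidate keys.

{Aisle, ExpiryDate}, {Aisle, LotNo}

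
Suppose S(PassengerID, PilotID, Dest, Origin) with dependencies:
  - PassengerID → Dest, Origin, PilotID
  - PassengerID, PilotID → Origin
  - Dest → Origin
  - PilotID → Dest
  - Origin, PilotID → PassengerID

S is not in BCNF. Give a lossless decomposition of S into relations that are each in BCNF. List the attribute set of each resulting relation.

{Dest, Origin}; {Dest, PassengerID, PilotID}

Candidate keys of the original relation: {PassengerID}, {PilotID}.
{Dest, Origin, PassengerID, PilotID}: {Dest} determines {Dest, Origin} here but is not a superkey — split on Dest → Origin, giving {Dest, Origin} and {Dest, PassengerID, PilotID}.
{Dest, Origin} has no BCNF violation.
{Dest, PassengerID, PilotID} has no BCNF violation.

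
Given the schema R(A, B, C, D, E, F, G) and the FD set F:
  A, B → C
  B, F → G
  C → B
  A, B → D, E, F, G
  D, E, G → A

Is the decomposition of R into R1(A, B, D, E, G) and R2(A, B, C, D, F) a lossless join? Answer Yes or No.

Yes

Common attributes: {A, B, D}; their closure is {A, B, C, D, E, F, G}.
R1 is contained in that closure, so R1 ∩ R2 → R1 holds and the join is lossless.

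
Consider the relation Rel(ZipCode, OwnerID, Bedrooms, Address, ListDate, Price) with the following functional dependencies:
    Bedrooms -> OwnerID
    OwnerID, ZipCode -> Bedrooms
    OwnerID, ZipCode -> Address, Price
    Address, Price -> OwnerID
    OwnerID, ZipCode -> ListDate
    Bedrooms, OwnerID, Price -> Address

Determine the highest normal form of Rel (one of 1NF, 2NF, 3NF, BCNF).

3NF

Candidate keys: {Address, Price, ZipCode}, {Bedrooms, ZipCode}, {OwnerID, ZipCode}. Prime attributes: {Address, Bedrooms, OwnerID, Price, ZipCode}.
Bedrooms -> OwnerID breaks BCNF: {Bedrooms}⁺ = {Bedrooms, OwnerID}, so {Bedrooms} is not a superkey.
Since {OwnerID} ⊆ prime attributes and every other non-superkey FD also has a prime right side, the schema is in 3NF.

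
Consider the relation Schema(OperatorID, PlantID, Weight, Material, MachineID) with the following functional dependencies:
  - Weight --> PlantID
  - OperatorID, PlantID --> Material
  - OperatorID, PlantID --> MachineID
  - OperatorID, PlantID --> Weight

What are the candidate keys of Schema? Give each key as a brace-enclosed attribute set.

{OperatorID, PlantID}, {OperatorID, Weight}

{OperatorID} never appears on the right of any FD, so every key must include it.
Closure of {OperatorID, PlantID} is {MachineID, Material, OperatorID, PlantID, Weight}, the whole schema; {OperatorID, PlantID} is a candidate key.
Closure of {OperatorID, Weight} is {MachineID, Material, OperatorID, PlantID, Weight}, the whole schema; {OperatorID, Weight} is a candidate key.
These are minimal and exhaustive — every other superkey contains one of them.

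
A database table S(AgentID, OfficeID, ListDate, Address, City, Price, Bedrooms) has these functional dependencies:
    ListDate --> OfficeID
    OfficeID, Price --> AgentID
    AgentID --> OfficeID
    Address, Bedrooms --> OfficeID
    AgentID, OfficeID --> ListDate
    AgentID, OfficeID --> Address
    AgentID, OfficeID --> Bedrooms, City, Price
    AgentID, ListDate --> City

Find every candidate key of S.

{AgentID} is a candidate key since {AgentID}⁺ = {Address, AgentID, Bedrooms, City, ListDate, OfficeID, Price} covers every attribute.
{ListDate, Price} is a candidate key since {ListDate, Price}⁺ = {Address, AgentID, Bedrooms, City, ListDate, OfficeID, Price} covers every attribute.
{OfficeID, Price} is a candidate key since {OfficeID, Price}⁺ = {Address, AgentID, Bedrooms, City, ListDate, OfficeID, Price} covers every attribute.
{Address, Bedrooms, Price} is a candidate key since {Address, Bedrooms, Price}⁺ = {Address, AgentID, Bedrooms, City, ListDate, OfficeID, Price} covers every attribute.
Any other superkey properly contains one of these, so there are no further candidate keys.

{Address, Bedrooms, Price}, {AgentID}, {ListDate, Price}, {OfficeID, Price}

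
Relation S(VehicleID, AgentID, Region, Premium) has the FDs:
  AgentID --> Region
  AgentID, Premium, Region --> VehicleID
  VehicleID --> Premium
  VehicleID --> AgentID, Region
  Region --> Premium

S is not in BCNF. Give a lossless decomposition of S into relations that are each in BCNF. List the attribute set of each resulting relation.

{AgentID, Region, VehicleID}; {Premium, Region}

Candidate keys of the original relation: {AgentID}, {VehicleID}.
{AgentID, Premium, Region, VehicleID}: {Region} determines {Premium, Region} here but is not a superkey — split on Region --> Premium, giving {Premium, Region} and {AgentID, Region, VehicleID}.
{Premium, Region} is in BCNF.
{AgentID, Region, VehicleID} is in BCNF.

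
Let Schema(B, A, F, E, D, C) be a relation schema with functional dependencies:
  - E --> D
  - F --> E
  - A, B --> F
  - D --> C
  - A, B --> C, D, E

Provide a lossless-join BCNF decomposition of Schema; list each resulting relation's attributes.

Candidate key of the original relation: {A, B}.
{A, B, C, D, E, F}: {E} determines {C, D, E} here but is not a superkey — split on E --> C, D, giving {C, D, E} and {A, B, E, F}.
{C, D, E}: {D} determines {C, D} here but is not a superkey — split on D --> C, giving {C, D} and {D, E}.
{C, D}: every determinant is a superkey — BCNF.
{D, E}: every determinant is a superkey — BCNF.
{A, B, E, F}: {F} determines {E, F} here but is not a superkey — split on F --> E, giving {E, F} and {A, B, F}.
{E, F}: every determinant is a superkey — BCNF.
{A, B, F}: every determinant is a superkey — BCNF.

{A, B, F}; {C, D}; {D, E}; {E, F}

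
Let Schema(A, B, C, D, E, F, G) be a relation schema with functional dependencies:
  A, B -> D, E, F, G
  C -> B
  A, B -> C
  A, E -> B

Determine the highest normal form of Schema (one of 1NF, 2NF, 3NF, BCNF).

Candidate keys: {A, B}, {A, C}, {A, E}. Prime attributes: {A, B, C, E}.
C -> B: {C}⁺ = {B, C}, which is not all of the attributes, so the left side is not a superkey — BCNF is violated.
Its right-hand attributes {B} are all prime, as are those of every other non-superkey FD — the relation is in 3NF.

3NF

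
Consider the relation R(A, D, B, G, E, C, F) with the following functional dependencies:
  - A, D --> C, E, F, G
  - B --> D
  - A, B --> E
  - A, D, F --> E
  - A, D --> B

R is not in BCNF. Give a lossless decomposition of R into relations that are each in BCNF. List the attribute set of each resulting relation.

{A, B, C, E, F, G}; {B, D}

Candidate keys of the original relation: {A, B}, {A, D}.
In {A, B, C, D, E, F, G}, {B} is not a superkey ({B}⁺ restricted to this set is {B, D}), so split on B --> D into {B, D} and {A, B, C, E, F, G}.
{B, D} has no BCNF violation.
{A, B, C, E, F, G} has no BCNF violation.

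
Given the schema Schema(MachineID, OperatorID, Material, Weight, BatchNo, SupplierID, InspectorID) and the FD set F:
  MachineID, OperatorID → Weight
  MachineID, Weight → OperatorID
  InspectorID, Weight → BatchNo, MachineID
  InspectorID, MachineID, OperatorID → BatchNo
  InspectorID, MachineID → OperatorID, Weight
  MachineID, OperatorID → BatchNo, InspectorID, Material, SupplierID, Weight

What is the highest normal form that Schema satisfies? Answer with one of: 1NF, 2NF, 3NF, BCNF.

Candidate keys: {InspectorID, MachineID}, {InspectorID, Weight}, {MachineID, OperatorID}, {MachineID, Weight}. Prime attributes: {InspectorID, MachineID, OperatorID, Weight}.
The left-hand side of every FD is a superkey, so BCNF is satisfied.

BCNF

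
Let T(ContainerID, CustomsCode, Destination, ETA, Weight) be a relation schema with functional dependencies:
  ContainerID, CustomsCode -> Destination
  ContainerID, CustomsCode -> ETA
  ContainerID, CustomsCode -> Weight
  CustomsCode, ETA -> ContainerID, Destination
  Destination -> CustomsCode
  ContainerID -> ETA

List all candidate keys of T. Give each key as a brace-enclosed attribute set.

Closure of {ContainerID, CustomsCode} is {ContainerID, CustomsCode, Destination, ETA, Weight}, the whole schema; {ContainerID, CustomsCode} is a candidate key.
Closure of {ContainerID, Destination} is {ContainerID, CustomsCode, Destination, ETA, Weight}, the whole schema; {ContainerID, Destination} is a candidate key.
Closure of {CustomsCode, ETA} is {ContainerID, CustomsCode, Destination, ETA, Weight}, the whole schema; {CustomsCode, ETA} is a candidate key.
Closure of {Destination, ETA} is {ContainerID, CustomsCode, Destination, ETA, Weight}, the whole schema; {Destination, ETA} is a candidate key.
These are minimal and exhaustive — every other superkey contains one of them.

{ContainerID, CustomsCode}, {ContainerID, Destination}, {CustomsCode, ETA}, {Destination, ETA}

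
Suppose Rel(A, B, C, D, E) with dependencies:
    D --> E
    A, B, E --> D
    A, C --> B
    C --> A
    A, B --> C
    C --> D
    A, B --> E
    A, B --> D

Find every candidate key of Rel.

{C}⁺ = {A, B, C, D, E} — all of the relation — so {C} is a candidate key.
{A, B}⁺ = {A, B, C, D, E} — all of the relation — so {A, B} is a candidate key.
Any other superkey properly contains one of these, so there are no further candidate keys.

{A, B}, {C}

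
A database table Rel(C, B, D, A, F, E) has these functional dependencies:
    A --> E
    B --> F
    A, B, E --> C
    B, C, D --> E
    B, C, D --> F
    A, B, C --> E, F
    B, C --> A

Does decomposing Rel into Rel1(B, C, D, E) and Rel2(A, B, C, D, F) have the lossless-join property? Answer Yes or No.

Yes

The shared attributes are {B, C, D} and {B, C, D}⁺ = {A, B, C, D, E, F}.
This includes all of Rel1, so the common attributes are a superkey of Rel1 — the join is lossless.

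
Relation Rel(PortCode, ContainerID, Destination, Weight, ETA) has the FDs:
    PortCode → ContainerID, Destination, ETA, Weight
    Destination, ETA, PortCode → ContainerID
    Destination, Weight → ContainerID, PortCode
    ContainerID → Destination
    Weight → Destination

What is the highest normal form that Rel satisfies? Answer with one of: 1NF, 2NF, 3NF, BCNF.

Candidate keys: {PortCode}, {Weight}. Prime attributes: {PortCode, Weight}.
For ContainerID → Destination we have {ContainerID}⁺ = {ContainerID, Destination}; {ContainerID} is not a superkey, so BCNF fails.
Because {Destination} is non-prime and the left side of ContainerID → Destination is not a superkey, the relation is not in 3NF.
All keys have size 1, which rules out partial dependencies — 2NF is satisfied.

2NF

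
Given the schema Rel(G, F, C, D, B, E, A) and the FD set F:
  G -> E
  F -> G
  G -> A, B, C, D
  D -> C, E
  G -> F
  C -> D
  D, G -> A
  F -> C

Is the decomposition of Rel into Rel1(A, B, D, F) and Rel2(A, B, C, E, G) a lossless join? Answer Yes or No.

No

Rel1 ∩ Rel2 = {A, B}; its closure under F is {A, B}.
Neither Rel1 nor Rel2 is contained in that closure, so the decomposition is lossy.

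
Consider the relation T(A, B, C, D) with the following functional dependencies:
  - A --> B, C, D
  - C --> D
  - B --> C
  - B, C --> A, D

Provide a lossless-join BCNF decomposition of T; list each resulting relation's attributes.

{A, B, C}; {C, D}

Candidate keys of the original relation: {A}, {B}.
In {A, B, C, D}, {C} is not a superkey ({C}⁺ restricted to this set is {C, D}), so split on C --> D into {C, D} and {A, B, C}.
{C, D}: every determinant is a superkey — BCNF.
{A, B, C}: every determinant is a superkey — BCNF.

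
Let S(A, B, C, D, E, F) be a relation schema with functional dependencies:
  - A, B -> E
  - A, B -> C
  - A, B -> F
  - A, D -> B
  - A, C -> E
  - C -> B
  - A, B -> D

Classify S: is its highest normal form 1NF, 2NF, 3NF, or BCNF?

Candidate keys: {A, B}, {A, C}, {A, D}. Prime attributes: {A, B, C, D}.
C -> B: {C}⁺ = {B, C}, which is not all of the attributes, so the left side is not a superkey — BCNF is violated.
But every attribute on its right side ({B}) is prime, and the same holds for every other non-superkey FD, so 3NF still holds.

3NF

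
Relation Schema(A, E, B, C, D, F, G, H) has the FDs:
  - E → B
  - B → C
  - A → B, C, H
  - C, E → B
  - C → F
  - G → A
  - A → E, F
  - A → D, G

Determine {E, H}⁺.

Start with {E, H}.
E → B applies; add {B} → now {B, E, H}.
B → C applies; add {C} → now {B, C, E, H}.
C → F applies; add {F} → now {B, C, E, F, H}.
No further FD applies.

{B, C, E, F, H}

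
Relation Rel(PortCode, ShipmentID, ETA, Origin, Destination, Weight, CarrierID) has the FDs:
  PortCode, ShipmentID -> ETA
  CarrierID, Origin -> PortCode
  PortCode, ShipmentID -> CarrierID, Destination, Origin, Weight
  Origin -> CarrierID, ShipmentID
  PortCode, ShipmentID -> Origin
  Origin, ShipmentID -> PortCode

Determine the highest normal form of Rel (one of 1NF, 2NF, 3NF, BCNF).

Candidate keys: {Origin}, {PortCode, ShipmentID}. Prime attributes: {Origin, PortCode, ShipmentID}.
Each dependency's left side is a superkey — BCNF holds.

BCNF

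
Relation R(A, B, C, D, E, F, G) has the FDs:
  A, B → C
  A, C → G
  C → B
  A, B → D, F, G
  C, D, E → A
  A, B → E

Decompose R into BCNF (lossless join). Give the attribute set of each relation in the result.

Candidate keys of the original relation: {A, B}, {A, C}, {C, D, E}.
Within {A, B, C, D, E, F, G}: {C}⁺ ∩ {A, B, C, D, E, F, G} = {B, C}, not the whole set, so C → B violates BCNF; decompose into {B, C} and {A, C, D, E, F, G}.
{B, C}: every determinant is a superkey — BCNF.
{A, C, D, E, F, G}: every determinant is a superkey — BCNF.

{A, C, D, E, F, G}; {B, C}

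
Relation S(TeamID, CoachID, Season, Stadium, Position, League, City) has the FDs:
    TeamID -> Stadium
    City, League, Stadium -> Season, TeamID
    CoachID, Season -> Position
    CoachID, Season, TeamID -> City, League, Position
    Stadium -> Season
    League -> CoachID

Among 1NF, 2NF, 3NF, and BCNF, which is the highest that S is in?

1NF

Candidate keys: {City, League, Stadium}, {CoachID, TeamID}, {League, TeamID}. Prime attributes: {City, CoachID, League, Stadium, TeamID}.
For TeamID -> Stadium we have {TeamID}⁺ = {Season, Stadium, TeamID}; {TeamID} is not a superkey, so BCNF fails.
Because {Position} is non-prime and the left side of CoachID, Season -> Position is not a superkey, the relation is not in 3NF.
{TeamID} is a proper subset of the key {CoachID, TeamID}, and {TeamID}⁺ contains the non-prime attribute {Season} — a partial dependency, so 2NF is violated.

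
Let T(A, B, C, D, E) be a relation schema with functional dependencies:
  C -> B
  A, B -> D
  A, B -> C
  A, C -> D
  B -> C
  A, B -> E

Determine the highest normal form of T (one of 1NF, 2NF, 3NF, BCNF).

Candidate keys: {A, B}, {A, C}. Prime attributes: {A, B, C}.
C -> B: {C}⁺ = {B, C}, which is not all of the attributes, so the left side is not a superkey — BCNF is violated.
Its right-hand attributes {B} are all prime, as are those of every other non-superkey FD — the relation is in 3NF.

3NF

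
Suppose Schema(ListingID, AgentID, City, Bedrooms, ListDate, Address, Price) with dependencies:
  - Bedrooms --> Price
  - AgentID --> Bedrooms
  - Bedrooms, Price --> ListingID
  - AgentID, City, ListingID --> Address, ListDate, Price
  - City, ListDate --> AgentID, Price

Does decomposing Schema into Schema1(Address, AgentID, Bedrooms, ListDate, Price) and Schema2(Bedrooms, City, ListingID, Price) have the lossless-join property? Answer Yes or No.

Common attributes: {Bedrooms, Price}; their closure is {Bedrooms, ListingID, Price}.
Neither Schema1 nor Schema2 is contained in that closure, so the decomposition is lossy.

No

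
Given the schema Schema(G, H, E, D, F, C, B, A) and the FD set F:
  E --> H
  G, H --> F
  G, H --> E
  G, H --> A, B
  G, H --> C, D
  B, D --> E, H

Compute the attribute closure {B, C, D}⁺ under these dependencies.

Start with {B, C, D}.
B, D --> E, H applies; add {E, H} → now {B, C, D, E, H}.
No further FD applies.

{B, C, D, E, H}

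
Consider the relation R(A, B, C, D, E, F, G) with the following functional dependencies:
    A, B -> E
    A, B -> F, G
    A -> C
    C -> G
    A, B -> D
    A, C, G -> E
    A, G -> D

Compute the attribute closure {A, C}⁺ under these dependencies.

{A, C, D, E, G}

Start with {A, C}.
C -> G applies; add {G} → now {A, C, G}.
A, C, G -> E applies; add {E} → now {A, C, E, G}.
A, G -> D applies; add {D} → now {A, C, D, E, G}.
No further FD applies.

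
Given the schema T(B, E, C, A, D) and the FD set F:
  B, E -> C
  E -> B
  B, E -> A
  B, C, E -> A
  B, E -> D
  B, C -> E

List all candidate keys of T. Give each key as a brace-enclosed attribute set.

{B, C}, {E}

{E}⁺ = {A, B, C, D, E}, which is every attribute, so {E} is a candidate key.
{B, C}⁺ = {A, B, C, D, E}, which is every attribute, so {B, C} is a candidate key.
These are minimal and exhaustive — every other superkey contains one of them.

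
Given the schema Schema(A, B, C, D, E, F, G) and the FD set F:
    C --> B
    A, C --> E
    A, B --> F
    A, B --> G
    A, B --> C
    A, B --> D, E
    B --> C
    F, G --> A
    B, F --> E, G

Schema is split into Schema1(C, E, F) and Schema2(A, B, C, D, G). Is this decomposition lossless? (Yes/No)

The shared attributes are {C} and {C}⁺ = {B, C}.
Neither Schema1 nor Schema2 is contained in that closure, so the decomposition is lossy.

No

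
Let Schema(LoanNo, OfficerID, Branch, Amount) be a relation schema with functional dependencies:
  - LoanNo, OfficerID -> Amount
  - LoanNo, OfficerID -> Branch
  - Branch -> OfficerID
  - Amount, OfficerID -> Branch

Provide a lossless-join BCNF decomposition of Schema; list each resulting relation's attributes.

{Amount, Branch, LoanNo}; {Branch, OfficerID}

Candidate keys of the original relation: {Branch, LoanNo}, {LoanNo, OfficerID}.
In {Amount, Branch, LoanNo, OfficerID}, {Branch} is not a superkey ({Branch}⁺ restricted to this set is {Branch, OfficerID}), so split on Branch -> OfficerID into {Branch, OfficerID} and {Amount, Branch, LoanNo}.
{Branch, OfficerID}: every determinant is a superkey — BCNF.
{Amount, Branch, LoanNo}: every determinant is a superkey — BCNF.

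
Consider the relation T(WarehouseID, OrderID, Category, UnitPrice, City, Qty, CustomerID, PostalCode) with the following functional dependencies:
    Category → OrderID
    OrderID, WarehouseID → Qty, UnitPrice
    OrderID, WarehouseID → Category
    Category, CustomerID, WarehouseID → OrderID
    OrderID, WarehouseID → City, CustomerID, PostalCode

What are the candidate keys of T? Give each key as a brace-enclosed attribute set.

{Category, WarehouseID}, {OrderID, WarehouseID}

Attributes never on any right-hand side: {WarehouseID} — every candidate key must contain it.
{Category, WarehouseID}⁺ = {Category, City, CustomerID, OrderID, PostalCode, Qty, UnitPrice, WarehouseID}, which is every attribute, so {Category, WarehouseID} is a candidate key.
{OrderID, WarehouseID}⁺ = {Category, City, CustomerID, OrderID, PostalCode, Qty, UnitPrice, WarehouseID}, which is every attribute, so {OrderID, WarehouseID} is a candidate key.
These are minimal and exhaustive — every other superkey contains one of them.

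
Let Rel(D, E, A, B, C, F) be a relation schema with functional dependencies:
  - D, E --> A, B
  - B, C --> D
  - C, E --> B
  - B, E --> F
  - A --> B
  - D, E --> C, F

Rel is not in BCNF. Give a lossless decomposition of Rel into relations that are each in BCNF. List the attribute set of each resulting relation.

{A, B}; {A, C, E}; {B, C, D}; {B, E, F}

Candidate keys of the original relation: {C, E}, {D, E}.
Within {A, B, C, D, E, F}: {B, C}⁺ ∩ {A, B, C, D, E, F} = {B, C, D}, not the whole set, so B, C --> D violates BCNF; decompose into {B, C, D} and {A, B, C, E, F}.
{B, C, D} is in BCNF.
Within {A, B, C, E, F}: {B, E}⁺ ∩ {A, B, C, E, F} = {B, E, F}, not the whole set, so B, E --> F violates BCNF; decompose into {B, E, F} and {A, B, C, E}.
{B, E, F} is in BCNF.
Within {A, B, C, E}: {A}⁺ ∩ {A, B, C, E} = {A, B}, not the whole set, so A --> B violates BCNF; decompose into {A, B} and {A, C, E}.
{A, B} is in BCNF.
{A, C, E} is in BCNF.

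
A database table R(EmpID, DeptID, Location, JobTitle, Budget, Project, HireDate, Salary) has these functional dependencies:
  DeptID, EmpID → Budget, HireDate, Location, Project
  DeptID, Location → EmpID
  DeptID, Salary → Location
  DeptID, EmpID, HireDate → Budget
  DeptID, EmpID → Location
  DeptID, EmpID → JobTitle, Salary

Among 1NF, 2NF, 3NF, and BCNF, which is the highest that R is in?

Candidate keys: {DeptID, EmpID}, {DeptID, Location}, {DeptID, Salary}. Prime attributes: {DeptID, EmpID, Location, Salary}.
The left-hand side of every FD is a superkey, so BCNF is satisfied.

BCNF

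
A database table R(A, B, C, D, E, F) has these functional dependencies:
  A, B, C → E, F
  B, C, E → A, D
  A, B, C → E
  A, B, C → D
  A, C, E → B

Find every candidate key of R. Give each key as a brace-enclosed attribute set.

{A, B, C}, {A, C, E}, {B, C, E}

Attributes never on any right-hand side: {C} — every candidate key must contain it.
{A, B, C} is a candidate key since {A, B, C}⁺ = {A, B, C, D, E, F} covers every attribute.
{A, C, E} is a candidate key since {A, C, E}⁺ = {A, B, C, D, E, F} covers every attribute.
{B, C, E} is a candidate key since {B, C, E}⁺ = {A, B, C, D, E, F} covers every attribute.
No proper subset of any of these is a key, and no other minimal superkey exists.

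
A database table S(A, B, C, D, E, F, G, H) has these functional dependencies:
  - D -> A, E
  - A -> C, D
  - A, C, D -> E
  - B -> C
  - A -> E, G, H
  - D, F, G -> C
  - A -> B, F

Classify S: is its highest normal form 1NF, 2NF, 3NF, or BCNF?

Candidate keys: {A}, {D}. Prime attributes: {A, D}.
B -> C: {B}⁺ = {B, C}, which is not all of the attributes, so the left side is not a superkey — BCNF is violated.
Because {C} is non-prime and the left side of B -> C is not a superkey, the relation is not in 3NF.
With only single-attribute keys there can be no partial dependency, so 2NF holds.

2NF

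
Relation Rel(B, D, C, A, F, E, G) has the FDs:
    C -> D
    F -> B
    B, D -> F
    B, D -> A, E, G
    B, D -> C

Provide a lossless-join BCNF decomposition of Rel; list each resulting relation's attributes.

Candidate keys of the original relation: {B, C}, {B, D}, {C, F}, {D, F}.
{A, B, C, D, E, F, G}: {C} determines {C, D} here but is not a superkey — split on C -> D, giving {C, D} and {A, B, C, E, F, G}.
{C, D}: every determinant is a superkey — BCNF.
{A, B, C, E, F, G}: {F} determines {B, F} here but is not a superkey — split on F -> B, giving {B, F} and {A, C, E, F, G}.
{B, F}: every determinant is a superkey — BCNF.
{A, C, E, F, G}: every determinant is a superkey — BCNF.

{A, C, E, F, G}; {B, F}; {C, D}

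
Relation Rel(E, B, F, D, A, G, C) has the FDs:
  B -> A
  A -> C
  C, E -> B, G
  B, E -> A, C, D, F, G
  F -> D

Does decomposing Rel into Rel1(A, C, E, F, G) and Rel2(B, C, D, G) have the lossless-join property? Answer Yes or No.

Rel1 ∩ Rel2 = {C, G}; its closure under F is {C, G}.
Neither Rel1 nor Rel2 is contained in that closure, so the decomposition is lossy.

No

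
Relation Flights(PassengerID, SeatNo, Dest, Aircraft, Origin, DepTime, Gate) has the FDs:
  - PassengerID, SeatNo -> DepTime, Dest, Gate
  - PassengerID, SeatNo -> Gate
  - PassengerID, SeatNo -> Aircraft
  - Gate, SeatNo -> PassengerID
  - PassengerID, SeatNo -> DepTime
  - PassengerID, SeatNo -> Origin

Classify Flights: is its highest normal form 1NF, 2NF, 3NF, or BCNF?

Candidate keys: {Gate, SeatNo}, {PassengerID, SeatNo}. Prime attributes: {Gate, PassengerID, SeatNo}.
Every FD has a superkey on the left, so the relation is in BCNF.

BCNF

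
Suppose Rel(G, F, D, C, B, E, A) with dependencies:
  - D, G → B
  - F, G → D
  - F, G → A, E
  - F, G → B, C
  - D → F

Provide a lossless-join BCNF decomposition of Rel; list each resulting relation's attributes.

{A, B, C, D, E, G}; {D, F}

Candidate keys of the original relation: {D, G}, {F, G}.
Within {A, B, C, D, E, F, G}: {D}⁺ ∩ {A, B, C, D, E, F, G} = {D, F}, not the whole set, so D → F violates BCNF; decompose into {D, F} and {A, B, C, D, E, G}.
{D, F} has no BCNF violation.
{A, B, C, D, E, G} has no BCNF violation.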